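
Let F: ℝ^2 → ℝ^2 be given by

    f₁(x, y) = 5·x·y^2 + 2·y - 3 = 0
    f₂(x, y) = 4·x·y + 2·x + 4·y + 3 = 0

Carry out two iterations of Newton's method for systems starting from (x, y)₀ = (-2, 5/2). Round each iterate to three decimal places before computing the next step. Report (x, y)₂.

(-1.255, 0.834)

At (-2, 5/2): F = (-60.500, -11.000).
Jacobian J = [[5·y^2, 10·x·y + 2], [4·y + 2, 4·x + 4]].
At the point, J = [[31.250, -48.000], [12.000, -4.000]] (det J = 451.000).
Solving J·Δ = −F gives Δ = (0.634, -0.848).
Then the next iterate is (x, y)₁ = (-1.366, 1.652).
Round to (-1.366, 1.652) and repeat: F = (-18.33578, -2.15053), J = [[13.64552, -20.56632], [8.608, -1.464]].
Δ = (0.111, -0.818), so (x, y)₂ = (-1.255, 0.834).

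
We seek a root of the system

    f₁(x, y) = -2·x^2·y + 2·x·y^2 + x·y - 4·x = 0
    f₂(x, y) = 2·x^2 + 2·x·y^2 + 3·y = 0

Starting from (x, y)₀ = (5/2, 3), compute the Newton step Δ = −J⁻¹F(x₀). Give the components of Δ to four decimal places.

At (5/2, 3): F = (5.0000, 66.5000).
Jacobian J = [[-4·x·y + 2·y^2 + y - 4, -2·x^2 + 4·x·y + x], [4·x + 2·y^2, 4·x·y + 3]].
At the point, J = [[-13.0000, 20.0000], [28.0000, 33.0000]] (det J = -989.0000).
Solving J·Δ = −F gives Δ = (-1.1780, -1.0157).

(-1.1780, -1.0157)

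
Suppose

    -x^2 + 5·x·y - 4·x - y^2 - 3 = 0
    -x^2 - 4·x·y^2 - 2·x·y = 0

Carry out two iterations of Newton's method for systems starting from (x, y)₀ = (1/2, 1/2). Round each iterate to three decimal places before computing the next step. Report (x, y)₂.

(-2.432, -0.921)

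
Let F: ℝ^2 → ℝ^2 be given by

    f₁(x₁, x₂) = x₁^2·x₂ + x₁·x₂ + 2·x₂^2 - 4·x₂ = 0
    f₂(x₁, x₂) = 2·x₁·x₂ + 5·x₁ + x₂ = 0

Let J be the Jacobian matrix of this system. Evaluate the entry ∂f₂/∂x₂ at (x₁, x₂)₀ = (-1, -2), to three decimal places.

-1.000

∂f₂/∂x₂ = 2·x₁ + 1.
At (-1, -2) this is -1.000.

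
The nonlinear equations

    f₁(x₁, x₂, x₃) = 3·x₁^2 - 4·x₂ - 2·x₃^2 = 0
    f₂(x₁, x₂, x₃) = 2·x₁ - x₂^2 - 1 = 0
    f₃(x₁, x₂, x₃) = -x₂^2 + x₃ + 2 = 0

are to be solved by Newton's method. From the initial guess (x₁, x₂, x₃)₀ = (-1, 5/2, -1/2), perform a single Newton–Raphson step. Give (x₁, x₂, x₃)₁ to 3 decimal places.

At (-1, 5/2, -1/2): F = (-7.500, -9.250, -4.750).
Jacobian J = [[6·x₁, -4, -4·x₃], [2, -2·x₂, 0], [0, -2·x₂, 1]].
At the point, J = [[-6.000, -4.000, 2.000], [2.000, -5.000, 0.000], [0.000, -5.000, 1.000]] (det J = 18.000).
Solving J·Δ = −F gives Δ = (-2.528, -2.861, -9.556).
Then the next iterate is (x₁, x₂, x₃)₁ = (-3.528, -0.361, -10.056).

(-3.528, -0.361, -10.056)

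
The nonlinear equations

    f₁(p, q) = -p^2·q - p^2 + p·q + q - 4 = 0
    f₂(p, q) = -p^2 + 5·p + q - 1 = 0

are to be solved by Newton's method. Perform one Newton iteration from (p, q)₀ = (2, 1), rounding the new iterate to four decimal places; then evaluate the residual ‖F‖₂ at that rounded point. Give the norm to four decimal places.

7.3792

At (2, 1): F = (-9.0000, 6.0000).
Jacobian J = [[-2·p·q - 2·p + q, -p^2 + p + 1], [-2·p + 5, 1]].
At the point, J = [[-7.0000, -1.0000], [1.0000, 1.0000]] (det J = -6.0000).
Solving J·Δ = −F gives Δ = (-0.5000, -5.5000).
Then the next iterate is (p, q)₁ = (1.5000, -4.5000).
Re-evaluating at (1.5000, -4.5000): F = (-7.3750, -0.2500), so ‖F‖₂ = 7.3792.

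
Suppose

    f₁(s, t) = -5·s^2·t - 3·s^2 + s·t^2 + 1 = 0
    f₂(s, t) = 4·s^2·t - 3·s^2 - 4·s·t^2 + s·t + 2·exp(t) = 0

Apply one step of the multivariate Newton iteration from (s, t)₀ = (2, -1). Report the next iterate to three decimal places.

(0.931, -0.942)

At (2, -1): F = (11.000, -37.26424).
Jacobian J = [[-10·s·t - 6·s + t^2, -5·s^2 + 2·s·t], [8·s·t - 6·s - 4·t^2 + t, 4·s^2 - 8·s·t + s + 2·exp(t)]].
At the point, J = [[9.000, -24.000], [-33.000, 34.73576]] (det J = -479.37817).
Solving J·Δ = −F gives Δ = (-1.069, 0.058).
Then the next iterate is (s, t)₁ = (0.931, -0.942).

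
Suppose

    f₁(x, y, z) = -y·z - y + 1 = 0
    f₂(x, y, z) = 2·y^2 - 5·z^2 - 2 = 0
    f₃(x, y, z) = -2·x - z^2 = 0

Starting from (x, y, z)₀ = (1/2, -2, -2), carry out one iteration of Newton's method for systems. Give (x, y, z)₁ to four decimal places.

(-0.7778, -2.2222, -1.3889)

At (1/2, -2, -2): F = (-1.0000, -14.0000, -5.0000).
Jacobian J = [[0, -z - 1, -y], [0, 4·y, -10·z], [-2, 0, -2·z]].
At the point, J = [[0.0000, 1.0000, 2.0000], [0.0000, -8.0000, 20.0000], [-2.0000, 0.0000, 4.0000]] (det J = -72.0000).
Solving J·Δ = −F gives Δ = (-1.2778, -0.2222, 0.6111).
Then the next iterate is (x, y, z)₁ = (-0.7778, -2.2222, -1.3889).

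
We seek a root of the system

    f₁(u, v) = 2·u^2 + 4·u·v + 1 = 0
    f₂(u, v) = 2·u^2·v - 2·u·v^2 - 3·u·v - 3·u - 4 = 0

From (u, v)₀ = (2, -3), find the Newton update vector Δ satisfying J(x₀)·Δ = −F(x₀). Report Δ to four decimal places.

(-0.1413, 1.8043)

At (2, -3): F = (-15.0000, -52.0000).
Jacobian J = [[4·u + 4·v, 4·u], [4·u·v - 2·v^2 - 3·v - 3, 2·u^2 - 4·u·v - 3·u]].
At the point, J = [[-4.0000, 8.0000], [-36.0000, 26.0000]] (det J = 184.0000).
Solving J·Δ = −F gives Δ = (-0.1413, 1.8043).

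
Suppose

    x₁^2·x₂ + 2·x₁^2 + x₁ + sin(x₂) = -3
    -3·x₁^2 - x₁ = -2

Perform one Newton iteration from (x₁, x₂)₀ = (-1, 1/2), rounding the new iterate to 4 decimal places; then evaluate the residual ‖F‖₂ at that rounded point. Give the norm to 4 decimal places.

1.0122

At (-1, 1/2): F = (4.979426, 0.0000).
Jacobian J = [[2·x₁·x₂ + 4·x₁ + 1, x₁^2 + cos(x₂)], [-6·x₁ - 1, 0]].
At the point, J = [[-4.0000, 1.877583], [5.0000, 0.0000]] (det J = -9.387913).
Solving J·Δ = −F gives Δ = (0.0000, -2.6520).
Then the next iterate is (x₁, x₂)₁ = (-1.0000, -2.1520).
Re-evaluating at (-1.0000, -2.1520): F = (1.012198, 0.0000), so ‖F‖₂ = 1.0122.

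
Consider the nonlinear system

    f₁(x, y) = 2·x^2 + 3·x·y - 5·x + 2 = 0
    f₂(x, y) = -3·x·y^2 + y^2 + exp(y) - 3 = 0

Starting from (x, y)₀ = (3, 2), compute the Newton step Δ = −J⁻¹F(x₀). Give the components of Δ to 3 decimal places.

(-1.498, -0.391)

At (3, 2): F = (23.000, -27.61094).
Jacobian J = [[4·x + 3·y - 5, 3·x], [-3·y^2, -6·x·y + 2·y + exp(y)]].
At the point, J = [[13.000, 9.000], [-12.000, -24.61094]] (det J = -211.94227).
Solving J·Δ = −F gives Δ = (-1.498, -0.391).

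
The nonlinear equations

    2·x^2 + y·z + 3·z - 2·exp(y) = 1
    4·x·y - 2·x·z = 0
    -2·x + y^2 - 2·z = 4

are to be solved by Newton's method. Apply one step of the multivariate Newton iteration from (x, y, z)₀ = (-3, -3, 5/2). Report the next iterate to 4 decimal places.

(-1.3800, -1.9420, 0.7060)

At (-3, -3, 5/2): F = (16.900426, 51.0000, 6.0000).
Jacobian J = [[4·x, z - 2·exp(y), y + 3], [4·y - 2·z, 4·x, -2·x], [-2, 2·y, -2]].
At the point, J = [[-12.0000, 2.400426, 0.0000], [-17.0000, -12.0000, 6.0000], [-2.0000, -6.0000, -2.0000]] (det J = -830.419590).
Solving J·Δ = −F gives Δ = (1.6200, 1.0580, -1.7940).
Then the next iterate is (x, y, z)₁ = (-1.3800, -1.9420, 0.7060).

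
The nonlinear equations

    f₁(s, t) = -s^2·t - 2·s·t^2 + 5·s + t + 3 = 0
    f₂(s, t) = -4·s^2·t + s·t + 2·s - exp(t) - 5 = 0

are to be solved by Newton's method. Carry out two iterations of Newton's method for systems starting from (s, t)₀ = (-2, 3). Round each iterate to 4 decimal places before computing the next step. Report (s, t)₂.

At (-2, 3): F = (20.0000, -83.085537).
Jacobian J = [[-2·s·t - 2·t^2 + 5, -s^2 - 4·s·t + 1], [-8·s·t + t + 2, -4·s^2 + s - exp(t)]].
At the point, J = [[-1.0000, 21.0000], [53.0000, -38.085537]] (det J = -1074.914463).
Solving J·Δ = −F gives Δ = (0.9146, -0.9088).
Then the next iterate is (s, t)₁ = (-1.0854, 2.0912).
Round to (-1.0854, 2.0912) and repeat: F = (6.693735, -27.389725), J = [[0.793342, 8.901061], [22.249508, -13.892396]].
Δ = (0.7213, -0.8163), so (s, t)₂ = (-0.3641, 1.2749).

(-0.3641, 1.2749)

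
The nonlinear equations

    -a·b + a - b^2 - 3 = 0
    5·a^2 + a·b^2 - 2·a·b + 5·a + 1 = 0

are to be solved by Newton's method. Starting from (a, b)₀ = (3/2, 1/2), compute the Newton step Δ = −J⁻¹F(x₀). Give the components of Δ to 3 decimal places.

At (3/2, 1/2): F = (-2.500, 18.625).
Jacobian J = [[-b + 1, -a - 2·b], [10·a + b^2 - 2·b + 5, 2·a·b - 2·a]].
At the point, J = [[0.500, -2.500], [19.250, -1.500]] (det J = 47.375).
Solving J·Δ = −F gives Δ = (-1.062, -1.212).

(-1.062, -1.212)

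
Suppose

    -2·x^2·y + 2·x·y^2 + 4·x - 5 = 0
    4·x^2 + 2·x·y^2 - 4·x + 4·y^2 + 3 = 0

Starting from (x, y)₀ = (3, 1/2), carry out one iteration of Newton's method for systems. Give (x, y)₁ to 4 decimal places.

At (3, 1/2): F = (-0.5000, 29.5000).
Jacobian J = [[-4·x·y + 2·y^2 + 4, -2·x^2 + 4·x·y], [8·x + 2·y^2 - 4, 4·x·y + 8·y]].
At the point, J = [[-1.5000, -12.0000], [20.5000, 10.0000]] (det J = 231.0000).
Solving J·Δ = −F gives Δ = (-1.5108, 0.1472).
Then the next iterate is (x, y)₁ = (1.4892, 0.6472).

(1.4892, 0.6472)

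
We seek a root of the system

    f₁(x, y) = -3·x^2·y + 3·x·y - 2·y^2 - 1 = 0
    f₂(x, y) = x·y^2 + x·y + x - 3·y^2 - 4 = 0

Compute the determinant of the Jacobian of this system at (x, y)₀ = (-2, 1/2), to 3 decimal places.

-17.500

J = [[-6·x·y + 3·y, -3·x^2 + 3·x - 4·y], [y^2 + y + 1, 2·x·y + x - 6·y]].
At the point, J = [[7.500, -20.000], [1.750, -7.000]].
det J = -17.500.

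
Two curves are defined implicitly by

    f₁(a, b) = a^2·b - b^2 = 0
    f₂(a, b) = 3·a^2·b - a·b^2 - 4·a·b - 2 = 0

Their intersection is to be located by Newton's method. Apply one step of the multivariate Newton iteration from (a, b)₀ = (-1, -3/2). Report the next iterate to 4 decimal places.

At (-1, -3/2): F = (-3.7500, -10.2500).
Jacobian J = [[2·a·b, a^2 - 2·b], [6·a·b - b^2 - 4·b, 3·a^2 - 2·a·b - 4·a]].
At the point, J = [[3.0000, 4.0000], [12.7500, 4.0000]] (det J = -39.0000).
Solving J·Δ = −F gives Δ = (0.6667, 0.4375).
Then the next iterate is (a, b)₁ = (-0.3333, -1.0625).

(-0.3333, -1.0625)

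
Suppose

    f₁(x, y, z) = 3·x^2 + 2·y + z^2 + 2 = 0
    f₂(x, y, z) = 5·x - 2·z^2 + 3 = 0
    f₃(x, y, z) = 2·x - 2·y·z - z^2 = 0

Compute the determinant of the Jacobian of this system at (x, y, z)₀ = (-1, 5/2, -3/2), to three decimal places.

107.000

J = [[6·x, 2, 2·z], [5, 0, -4·z], [2, -2·z, -2·y - 2·z]].
At the point, J = [[-6.000, 2.000, -3.000], [5.000, 0.000, 6.000], [2.000, 3.000, -2.000]].
det J = 107.000.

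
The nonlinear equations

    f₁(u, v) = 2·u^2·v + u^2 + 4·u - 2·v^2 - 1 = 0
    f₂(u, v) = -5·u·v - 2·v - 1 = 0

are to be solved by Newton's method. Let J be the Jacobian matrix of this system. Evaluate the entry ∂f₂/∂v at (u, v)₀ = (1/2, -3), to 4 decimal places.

-4.5000

∂f₂/∂v = -5·u - 2.
At (1/2, -3) this is -4.5000.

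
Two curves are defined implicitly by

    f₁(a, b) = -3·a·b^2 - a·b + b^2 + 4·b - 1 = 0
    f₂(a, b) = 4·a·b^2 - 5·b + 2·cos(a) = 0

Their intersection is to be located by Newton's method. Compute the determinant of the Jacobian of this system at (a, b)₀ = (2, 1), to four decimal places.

-26.5488

J = [[-3·b^2 - b, -6·a·b - a + 2·b + 4], [4·b^2 - 2·sin(a), 8·a·b - 5]].
At the point, J = [[-4.0000, -8.0000], [2.181405, 11.0000]].
det J = -26.5488.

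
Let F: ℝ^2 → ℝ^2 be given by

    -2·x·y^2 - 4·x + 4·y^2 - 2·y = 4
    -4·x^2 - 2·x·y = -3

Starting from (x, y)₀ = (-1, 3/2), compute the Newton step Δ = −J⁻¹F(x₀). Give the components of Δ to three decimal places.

At (-1, 3/2): F = (10.500, 2.000).
Jacobian J = [[-2·y^2 - 4, -4·x·y + 8·y - 2], [-8·x - 2·y, -2·x]].
At the point, J = [[-8.500, 16.000], [5.000, 2.000]] (det J = -97.000).
Solving J·Δ = −F gives Δ = (-0.113, -0.716).

(-0.113, -0.716)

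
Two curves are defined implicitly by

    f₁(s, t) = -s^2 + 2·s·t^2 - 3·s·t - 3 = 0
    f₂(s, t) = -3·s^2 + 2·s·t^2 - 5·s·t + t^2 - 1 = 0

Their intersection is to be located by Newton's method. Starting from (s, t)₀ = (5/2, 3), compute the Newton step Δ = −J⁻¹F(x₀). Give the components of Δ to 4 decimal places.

At (5/2, 3): F = (13.2500, -3.2500).
Jacobian J = [[-2·s + 2·t^2 - 3·t, 4·s·t - 3·s], [-6·s + 2·t^2 - 5·t, 4·s·t - 5·s + 2·t]].
At the point, J = [[4.0000, 22.5000], [-12.0000, 23.5000]] (det J = 364.0000).
Solving J·Δ = −F gives Δ = (-1.0563, -0.4011).

(-1.0563, -0.4011)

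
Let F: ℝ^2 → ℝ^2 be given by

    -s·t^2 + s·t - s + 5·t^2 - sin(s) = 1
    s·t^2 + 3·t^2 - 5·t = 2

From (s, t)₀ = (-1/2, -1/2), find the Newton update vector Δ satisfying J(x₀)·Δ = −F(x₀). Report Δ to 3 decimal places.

(0.249, 0.158)

At (-1/2, -1/2): F = (1.60443, 1.125).
Jacobian J = [[-t^2 + t - cos(s) - 1, -2·s·t + s + 10·t], [t^2, 2·s·t + 6·t - 5]].
At the point, J = [[-2.62758, -6.000], [0.250, -7.500]] (det J = 21.20687).
Solving J·Δ = −F gives Δ = (0.249, 0.158).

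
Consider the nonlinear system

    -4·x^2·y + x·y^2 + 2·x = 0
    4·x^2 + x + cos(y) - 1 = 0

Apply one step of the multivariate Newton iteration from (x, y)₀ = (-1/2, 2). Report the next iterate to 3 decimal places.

(-0.417, 0.719)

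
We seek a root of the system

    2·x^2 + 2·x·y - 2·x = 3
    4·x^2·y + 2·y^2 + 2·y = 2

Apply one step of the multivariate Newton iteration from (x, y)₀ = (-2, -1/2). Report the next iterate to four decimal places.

(-1.0694, -0.3090)

At (-2, -1/2): F = (11.0000, -10.5000).
Jacobian J = [[4·x + 2·y - 2, 2·x], [8·x·y, 4·x^2 + 4·y + 2]].
At the point, J = [[-11.0000, -4.0000], [8.0000, 16.0000]] (det J = -144.0000).
Solving J·Δ = −F gives Δ = (0.9306, 0.1910).
Then the next iterate is (x, y)₁ = (-1.0694, -0.3090).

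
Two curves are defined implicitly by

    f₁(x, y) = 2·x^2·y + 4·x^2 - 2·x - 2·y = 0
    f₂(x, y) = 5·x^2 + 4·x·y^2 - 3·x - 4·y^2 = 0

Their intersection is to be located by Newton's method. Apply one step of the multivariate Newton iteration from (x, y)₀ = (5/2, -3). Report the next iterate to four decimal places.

At (5/2, -3): F = (-11.5000, 77.7500).
Jacobian J = [[4·x·y + 8·x - 2, 2·x^2 - 2], [10·x + 4·y^2 - 3, 8·x·y - 8·y]].
At the point, J = [[-12.0000, 10.5000], [58.0000, -36.0000]] (det J = -177.0000).
Solving J·Δ = −F gives Δ = (-2.2733, -1.5028).
Then the next iterate is (x, y)₁ = (0.2267, -4.5028).

(0.2267, -4.5028)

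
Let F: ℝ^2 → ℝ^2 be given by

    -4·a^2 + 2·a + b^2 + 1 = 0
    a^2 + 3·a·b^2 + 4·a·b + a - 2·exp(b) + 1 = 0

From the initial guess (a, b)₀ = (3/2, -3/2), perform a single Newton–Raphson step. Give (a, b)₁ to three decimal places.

(1.093, -1.060)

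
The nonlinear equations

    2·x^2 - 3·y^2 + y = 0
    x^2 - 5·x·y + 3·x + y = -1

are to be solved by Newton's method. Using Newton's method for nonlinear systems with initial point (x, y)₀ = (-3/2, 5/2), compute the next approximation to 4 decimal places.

(-0.7030, 1.3191)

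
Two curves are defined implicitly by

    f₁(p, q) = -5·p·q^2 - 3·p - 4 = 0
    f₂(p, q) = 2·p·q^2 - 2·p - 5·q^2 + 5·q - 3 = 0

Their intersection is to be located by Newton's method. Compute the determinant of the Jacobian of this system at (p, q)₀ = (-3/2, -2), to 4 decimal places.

-671.0000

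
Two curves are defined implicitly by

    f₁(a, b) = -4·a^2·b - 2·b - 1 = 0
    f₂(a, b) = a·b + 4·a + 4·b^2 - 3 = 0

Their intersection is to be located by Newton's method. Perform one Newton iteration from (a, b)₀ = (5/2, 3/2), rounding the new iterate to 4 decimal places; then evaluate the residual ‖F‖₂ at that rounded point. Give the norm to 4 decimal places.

At (5/2, 3/2): F = (-41.5000, 19.7500).
Jacobian J = [[-8·a·b, -4·a^2 - 2], [b + 4, a + 8·b]].
At the point, J = [[-30.0000, -27.0000], [5.5000, 14.5000]] (det J = -286.5000).
Solving J·Δ = −F gives Δ = (-0.2391, -1.2714).
Then the next iterate is (a, b)₁ = (2.2609, 0.2286).
Re-evaluating at (2.2609, 0.2286): F = (-6.131310, 6.769474), so ‖F‖₂ = 9.1334.

9.1334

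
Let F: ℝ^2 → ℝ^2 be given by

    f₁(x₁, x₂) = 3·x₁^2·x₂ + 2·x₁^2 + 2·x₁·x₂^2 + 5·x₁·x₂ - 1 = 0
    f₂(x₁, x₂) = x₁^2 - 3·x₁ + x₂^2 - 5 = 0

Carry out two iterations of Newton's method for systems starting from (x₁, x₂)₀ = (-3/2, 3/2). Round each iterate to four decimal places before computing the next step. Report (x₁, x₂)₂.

(-1.1434, 0.5665)

At (-3/2, 3/2): F = (-4.3750, 4.0000).
Jacobian J = [[6·x₁·x₂ + 4·x₁ + 2·x₂^2 + 5·x₂, 3·x₁^2 + 4·x₁·x₂ + 5·x₁], [2·x₁ - 3, 2·x₂]].
At the point, J = [[-7.5000, -9.7500], [-6.0000, 3.0000]] (det J = -81.0000).
Solving J·Δ = −F gives Δ = (0.3194, -0.6944).
Then the next iterate is (x₁, x₂)₁ = (-1.1806, 0.8056).
Round to (-1.1806, 0.8056) and repeat: F = (-1.131647, 0.584608), J = [[-5.102965, -5.525916], [-5.3612, 1.6112]].
Δ = (0.0372, -0.2391), so (x₁, x₂)₂ = (-1.1434, 0.5665).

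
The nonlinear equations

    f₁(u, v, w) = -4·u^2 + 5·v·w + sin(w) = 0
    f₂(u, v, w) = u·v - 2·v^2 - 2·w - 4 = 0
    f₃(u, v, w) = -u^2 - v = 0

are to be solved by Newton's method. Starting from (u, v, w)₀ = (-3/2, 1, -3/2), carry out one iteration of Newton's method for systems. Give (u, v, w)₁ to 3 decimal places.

(-0.681, 0.207, -1.160)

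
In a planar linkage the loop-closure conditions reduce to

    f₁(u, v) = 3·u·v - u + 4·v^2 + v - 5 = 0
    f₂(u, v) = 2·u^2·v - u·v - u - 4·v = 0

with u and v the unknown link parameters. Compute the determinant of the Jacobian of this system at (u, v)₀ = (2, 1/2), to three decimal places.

J = [[3·v - 1, 3·u + 8·v + 1], [4·u·v - v - 1, 2·u^2 - u - 4]].
At the point, J = [[0.500, 11.000], [2.500, 2.000]].
det J = -26.500.

-26.500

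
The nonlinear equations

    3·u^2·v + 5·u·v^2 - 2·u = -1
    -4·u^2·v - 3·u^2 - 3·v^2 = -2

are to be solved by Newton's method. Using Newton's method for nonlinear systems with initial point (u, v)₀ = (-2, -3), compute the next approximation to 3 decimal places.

(-1.624, -1.732)

At (-2, -3): F = (-121.000, 11.000).
Jacobian J = [[6·u·v + 5·v^2 - 2, 3·u^2 + 10·u·v], [-8·u·v - 6·u, -4·u^2 - 6·v]].
At the point, J = [[79.000, 72.000], [-36.000, 2.000]] (det J = 2750.000).
Solving J·Δ = −F gives Δ = (0.376, 1.268).
Then the next iterate is (u, v)₁ = (-1.624, -1.732).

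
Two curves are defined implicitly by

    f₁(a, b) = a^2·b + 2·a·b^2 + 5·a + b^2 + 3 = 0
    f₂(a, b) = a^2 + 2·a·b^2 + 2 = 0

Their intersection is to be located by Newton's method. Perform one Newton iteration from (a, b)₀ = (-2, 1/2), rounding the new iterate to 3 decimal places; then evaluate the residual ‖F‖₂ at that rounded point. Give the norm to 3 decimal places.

2.608

At (-2, 1/2): F = (-5.750, 5.000).
Jacobian J = [[2·a·b + 2·b^2 + 5, a^2 + 4·a·b + 2·b], [2·a + 2·b^2, 4·a·b]].
At the point, J = [[3.500, 1.000], [-3.500, -4.000]] (det J = -10.500).
Solving J·Δ = −F gives Δ = (1.714, -0.250).
Then the next iterate is (a, b)₁ = (-0.286, 0.250).
Re-evaluating at (-0.286, 0.250): F = (1.61720, 2.04605), so ‖F‖₂ = 2.608.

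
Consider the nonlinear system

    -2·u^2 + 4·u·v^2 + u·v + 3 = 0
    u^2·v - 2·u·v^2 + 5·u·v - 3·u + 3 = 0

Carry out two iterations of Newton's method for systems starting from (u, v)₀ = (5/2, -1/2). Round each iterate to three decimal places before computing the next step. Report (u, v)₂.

At (5/2, -1/2): F = (-8.250, -15.125).
Jacobian J = [[-4·u + 4·v^2 + v, 8·u·v + u], [2·u·v - 2·v^2 + 5·v - 3, u^2 - 4·u·v + 5·u]].
At the point, J = [[-9.500, -7.500], [-8.500, 23.750]] (det J = -289.375).
Solving J·Δ = −F gives Δ = (-1.069, 0.254).
Then the next iterate is (u, v)₁ = (1.431, -0.246).
Round to (1.431, -0.246) and repeat: F = (-1.10115, -3.73008), J = [[-5.72794, -1.38521], [-5.05508, 10.61087]].
Δ = (-0.249, 0.233), so (u, v)₂ = (1.182, -0.013).

(1.182, -0.013)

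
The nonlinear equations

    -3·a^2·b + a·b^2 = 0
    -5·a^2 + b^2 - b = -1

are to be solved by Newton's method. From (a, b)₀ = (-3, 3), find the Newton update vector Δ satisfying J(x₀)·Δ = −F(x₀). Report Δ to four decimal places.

(1.3514, -0.5081)

At (-3, 3): F = (-108.0000, -38.0000).
Jacobian J = [[-6·a·b + b^2, -3·a^2 + 2·a·b], [-10·a, 2·b - 1]].
At the point, J = [[63.0000, -45.0000], [30.0000, 5.0000]] (det J = 1665.0000).
Solving J·Δ = −F gives Δ = (1.3514, -0.5081).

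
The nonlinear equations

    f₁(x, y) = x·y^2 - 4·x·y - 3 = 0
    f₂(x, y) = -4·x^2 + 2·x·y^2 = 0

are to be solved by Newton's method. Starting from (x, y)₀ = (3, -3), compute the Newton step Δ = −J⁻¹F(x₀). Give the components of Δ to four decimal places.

(-1.7308, 0.7885)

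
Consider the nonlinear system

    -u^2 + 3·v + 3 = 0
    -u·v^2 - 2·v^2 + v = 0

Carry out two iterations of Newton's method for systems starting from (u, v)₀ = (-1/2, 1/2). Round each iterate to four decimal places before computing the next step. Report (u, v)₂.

At (-1/2, 1/2): F = (4.2500, 0.1250).
Jacobian J = [[-2·u, 3], [-v^2, -2·u·v - 4·v + 1]].
At the point, J = [[1.0000, 3.0000], [-0.2500, -0.5000]] (det J = 0.2500).
Solving J·Δ = −F gives Δ = (10.0000, -4.7500).
Then the next iterate is (u, v)₁ = (9.5000, -4.2500).
Round to (9.5000, -4.2500) and repeat: F = (-100.0000, -211.968750), J = [[-19.0000, 3.0000], [-18.0625, 98.7500]].
Δ = (-5.0707, 1.2190), so (u, v)₂ = (4.4293, -3.0310).

(4.4293, -3.0310)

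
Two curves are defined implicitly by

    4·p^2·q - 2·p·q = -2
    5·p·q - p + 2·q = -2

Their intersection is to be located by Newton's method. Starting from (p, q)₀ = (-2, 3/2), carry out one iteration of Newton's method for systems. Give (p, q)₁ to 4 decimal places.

(-0.8837, 1.4070)

At (-2, 3/2): F = (32.0000, -8.0000).
Jacobian J = [[8·p·q - 2·q, 4·p^2 - 2·p], [5·q - 1, 5·p + 2]].
At the point, J = [[-27.0000, 20.0000], [6.5000, -8.0000]] (det J = 86.0000).
Solving J·Δ = −F gives Δ = (1.1163, -0.0930).
Then the next iterate is (p, q)₁ = (-0.8837, 1.4070).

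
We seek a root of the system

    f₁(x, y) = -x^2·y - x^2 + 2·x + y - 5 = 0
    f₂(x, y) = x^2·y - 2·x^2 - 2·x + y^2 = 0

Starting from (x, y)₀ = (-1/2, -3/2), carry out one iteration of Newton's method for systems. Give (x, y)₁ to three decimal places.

At (-1/2, -3/2): F = (-7.375, 2.375).
Jacobian J = [[-2·x·y - 2·x + 2, -x^2 + 1], [2·x·y - 4·x - 2, x^2 + 2·y]].
At the point, J = [[1.500, 0.750], [1.500, -2.750]] (det J = -5.250).
Solving J·Δ = −F gives Δ = (3.524, 2.786).
Then the next iterate is (x, y)₁ = (3.024, 1.286).

(3.024, 1.286)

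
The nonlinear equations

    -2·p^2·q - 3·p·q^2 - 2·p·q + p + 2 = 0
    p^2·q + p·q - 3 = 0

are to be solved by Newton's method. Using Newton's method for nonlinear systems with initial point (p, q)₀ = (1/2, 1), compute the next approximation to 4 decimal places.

(2.8333, -2.2222)

At (1/2, 1): F = (-0.5000, -2.2500).
Jacobian J = [[-4·p·q - 3·q^2 - 2·q + 1, -2·p^2 - 6·p·q - 2·p], [2·p·q + q, p^2 + p]].
At the point, J = [[-6.0000, -4.5000], [2.0000, 0.7500]] (det J = 4.5000).
Solving J·Δ = −F gives Δ = (2.3333, -3.2222).
Then the next iterate is (p, q)₁ = (2.8333, -2.2222).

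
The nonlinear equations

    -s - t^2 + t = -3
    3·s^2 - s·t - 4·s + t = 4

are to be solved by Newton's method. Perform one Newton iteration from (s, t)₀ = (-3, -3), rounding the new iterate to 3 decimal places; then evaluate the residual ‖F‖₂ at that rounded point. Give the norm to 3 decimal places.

4.783

At (-3, -3): F = (-6.000, 23.000).
Jacobian J = [[-1, -2·t + 1], [6·s - t - 4, -s + 1]].
At the point, J = [[-1.000, 7.000], [-19.000, 4.000]] (det J = 129.000).
Solving J·Δ = −F gives Δ = (1.434, 1.062).
Then the next iterate is (s, t)₁ = (-1.566, -1.938).
Re-evaluating at (-1.566, -1.938): F = (-1.12784, 4.64816), so ‖F‖₂ = 4.783.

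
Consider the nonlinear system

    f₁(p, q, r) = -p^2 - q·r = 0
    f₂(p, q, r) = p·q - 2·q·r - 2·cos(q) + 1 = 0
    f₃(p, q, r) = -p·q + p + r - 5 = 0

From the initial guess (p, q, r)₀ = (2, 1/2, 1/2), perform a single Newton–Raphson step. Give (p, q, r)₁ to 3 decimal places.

At (2, 1/2, 1/2): F = (-4.250, -0.25517, -3.500).
Jacobian J = [[-2·p, -r, -q], [q, p - 2·r + 2·sin(q), -2·q], [-q + 1, -p, 1]].
At the point, J = [[-4.000, -0.500, -0.500], [0.500, 1.95885, -1.000], [0.500, -2.000, 1.000]] (det J = 1.65431).
Solving J·Δ = −F gives Δ = (3.256, -12.139, -22.406).
Then the next iterate is (p, q, r)₁ = (5.256, -11.639, -21.906).

(5.256, -11.639, -21.906)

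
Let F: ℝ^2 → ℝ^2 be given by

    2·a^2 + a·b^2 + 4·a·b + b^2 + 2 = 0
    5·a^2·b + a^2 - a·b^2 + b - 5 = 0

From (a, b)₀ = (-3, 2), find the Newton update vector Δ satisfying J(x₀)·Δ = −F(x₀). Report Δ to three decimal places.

(1.046, -0.600)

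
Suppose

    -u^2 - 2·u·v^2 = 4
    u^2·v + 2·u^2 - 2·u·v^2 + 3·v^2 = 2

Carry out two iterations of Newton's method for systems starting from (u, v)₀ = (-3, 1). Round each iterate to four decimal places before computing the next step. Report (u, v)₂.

(0.1752, 1.4461)

At (-3, 1): F = (-7.0000, 34.0000).
Jacobian J = [[-2·u - 2·v^2, -4·u·v], [2·u·v + 4·u - 2·v^2, u^2 - 4·u·v + 6·v]].
At the point, J = [[4.0000, 12.0000], [-20.0000, 27.0000]] (det J = 348.0000).
Solving J·Δ = −F gives Δ = (1.7155, 0.0115).
Then the next iterate is (u, v)₁ = (-1.2845, 1.0115).
Round to (-1.2845, 1.0115) and repeat: F = (-3.021513, 8.666619), J = [[0.522735, 5.197087], [-9.782808, 12.916027]].
Δ = (1.4597, 0.4346), so (u, v)₂ = (0.1752, 1.4461).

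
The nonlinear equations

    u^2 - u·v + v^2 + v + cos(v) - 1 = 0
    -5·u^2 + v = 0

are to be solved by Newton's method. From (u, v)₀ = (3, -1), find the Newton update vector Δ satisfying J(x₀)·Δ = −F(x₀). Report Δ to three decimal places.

(-1.524, 0.276)

At (3, -1): F = (11.54030, -46.000).
Jacobian J = [[2·u - v, -u + 2·v - sin(v) + 1], [-10·u, 1]].
At the point, J = [[7.000, -3.15853], [-30.000, 1.000]] (det J = -87.75587).
Solving J·Δ = −F gives Δ = (-1.524, 0.276).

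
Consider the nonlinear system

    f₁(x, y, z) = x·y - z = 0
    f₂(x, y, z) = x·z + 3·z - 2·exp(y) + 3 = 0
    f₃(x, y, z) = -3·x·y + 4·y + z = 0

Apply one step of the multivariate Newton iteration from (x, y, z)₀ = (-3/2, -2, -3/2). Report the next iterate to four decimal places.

At (-3/2, -2, -3/2): F = (4.5000, 0.479329, -18.5000).
Jacobian J = [[y, x, -1], [z, -2·exp(y), x + 3], [-3·y, -3·x + 4, 1]].
At the point, J = [[-2.0000, -1.5000, -1.0000], [-1.5000, -0.270671, 1.5000], [6.0000, 8.5000, 1.0000]] (det J = 21.417318).
Solving J·Δ = −F gives Δ = (0.7151, 1.5914, 0.6827).
Then the next iterate is (x, y, z)₁ = (-0.7849, -0.4086, -0.8173).

(-0.7849, -0.4086, -0.8173)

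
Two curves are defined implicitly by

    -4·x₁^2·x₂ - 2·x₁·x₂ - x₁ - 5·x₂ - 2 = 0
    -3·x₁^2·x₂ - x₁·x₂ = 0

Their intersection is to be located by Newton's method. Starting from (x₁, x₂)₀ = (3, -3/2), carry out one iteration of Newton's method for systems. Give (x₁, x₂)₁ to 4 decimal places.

At (3, -3/2): F = (65.5000, 45.0000).
Jacobian J = [[-8·x₁·x₂ - 2·x₂ - 1, -4·x₁^2 - 2·x₁ - 5], [-6·x₁·x₂ - x₂, -3·x₁^2 - x₁]].
At the point, J = [[38.0000, -47.0000], [28.5000, -30.0000]] (det J = 199.5000).
Solving J·Δ = −F gives Δ = (-0.7519, 0.7857).
Then the next iterate is (x₁, x₂)₁ = (2.2481, -0.7143).

(2.2481, -0.7143)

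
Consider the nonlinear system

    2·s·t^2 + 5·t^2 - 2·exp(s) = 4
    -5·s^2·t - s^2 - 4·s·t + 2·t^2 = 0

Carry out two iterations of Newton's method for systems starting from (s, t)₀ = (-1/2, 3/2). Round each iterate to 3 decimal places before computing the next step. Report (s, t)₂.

(-3.506, 1.988)

At (-1/2, 3/2): F = (3.78694, 5.375).
Jacobian J = [[2·t^2 - 2·exp(s), 4·s·t + 10·t], [-10·s·t - 2·s - 4·t, -5·s^2 - 4·s + 4·t]].
At the point, J = [[3.28694, 12.000], [2.500, 6.750]] (det J = -7.81316).
Solving J·Δ = −F gives Δ = (-4.984, 1.050).
Then the next iterate is (s, t)₁ = (-5.484, 2.550).
Round to (-5.484, 2.550) and repeat: F = (-42.81523, -344.57922), J = [[12.99669, -30.43680], [140.610, -118.23528]].
Δ = (1.978, -0.562), so (s, t)₂ = (-3.506, 1.988).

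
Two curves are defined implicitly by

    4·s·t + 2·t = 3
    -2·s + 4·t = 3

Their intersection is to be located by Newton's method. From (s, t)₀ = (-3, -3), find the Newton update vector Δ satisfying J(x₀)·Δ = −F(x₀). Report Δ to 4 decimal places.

(0.2647, 2.3824)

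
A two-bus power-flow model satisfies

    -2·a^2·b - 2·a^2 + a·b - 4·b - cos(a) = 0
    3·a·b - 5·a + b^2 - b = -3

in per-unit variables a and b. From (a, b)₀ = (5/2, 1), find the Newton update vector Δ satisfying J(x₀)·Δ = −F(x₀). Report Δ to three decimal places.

(-1.336, -0.079)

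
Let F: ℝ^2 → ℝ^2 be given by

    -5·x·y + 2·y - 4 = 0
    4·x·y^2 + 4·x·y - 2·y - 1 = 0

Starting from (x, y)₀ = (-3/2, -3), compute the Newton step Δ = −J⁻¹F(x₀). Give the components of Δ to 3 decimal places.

At (-3/2, -3): F = (-32.500, -31.000).
Jacobian J = [[-5·y, -5·x + 2], [4·y^2 + 4·y, 8·x·y + 4·x - 2]].
At the point, J = [[15.000, 9.500], [24.000, 28.000]] (det J = 192.000).
Solving J·Δ = −F gives Δ = (3.206, -1.641).

(3.206, -1.641)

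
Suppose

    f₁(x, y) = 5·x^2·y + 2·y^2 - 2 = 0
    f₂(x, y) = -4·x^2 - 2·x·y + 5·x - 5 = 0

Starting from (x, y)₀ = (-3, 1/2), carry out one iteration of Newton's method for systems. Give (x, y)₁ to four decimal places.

(-1.1387, 0.6472)

At (-3, 1/2): F = (21.0000, -53.0000).
Jacobian J = [[10·x·y, 5·x^2 + 4·y], [-8·x - 2·y + 5, -2·x]].
At the point, J = [[-15.0000, 47.0000], [28.0000, 6.0000]] (det J = -1406.0000).
Solving J·Δ = −F gives Δ = (1.8613, 0.1472).
Then the next iterate is (x, y)₁ = (-1.1387, 0.6472).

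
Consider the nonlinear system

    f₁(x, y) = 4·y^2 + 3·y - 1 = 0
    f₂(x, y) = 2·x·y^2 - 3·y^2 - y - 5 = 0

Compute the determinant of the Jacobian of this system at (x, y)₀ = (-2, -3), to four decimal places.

378.0000

J = [[0, 8·y + 3], [2·y^2, 4·x·y - 6·y - 1]].
At the point, J = [[0.0000, -21.0000], [18.0000, 41.0000]].
det J = 378.0000.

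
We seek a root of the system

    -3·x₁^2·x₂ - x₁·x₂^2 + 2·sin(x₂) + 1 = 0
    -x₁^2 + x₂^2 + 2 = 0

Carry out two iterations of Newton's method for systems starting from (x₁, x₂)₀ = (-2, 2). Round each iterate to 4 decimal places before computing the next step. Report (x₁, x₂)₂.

(-1.3915, 0.4890)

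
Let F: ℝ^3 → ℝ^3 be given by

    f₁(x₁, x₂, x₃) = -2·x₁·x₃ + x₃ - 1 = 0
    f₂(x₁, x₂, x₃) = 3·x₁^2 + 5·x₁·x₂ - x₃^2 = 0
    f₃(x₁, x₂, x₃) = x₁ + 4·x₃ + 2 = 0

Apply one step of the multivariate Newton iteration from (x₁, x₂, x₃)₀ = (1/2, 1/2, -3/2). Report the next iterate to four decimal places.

At (1/2, 1/2, -3/2): F = (-1.0000, -0.2500, -3.5000).
Jacobian J = [[-2·x₃, 0, -2·x₁ + 1], [6·x₁ + 5·x₂, 5·x₁, -2·x₃], [1, 0, 4]].
At the point, J = [[3.0000, 0.0000, 0.0000], [5.5000, 2.5000, 3.0000], [1.0000, 0.0000, 4.0000]] (det J = 30.0000).
Solving J·Δ = −F gives Δ = (0.3333, -1.5833, 0.7917).
Then the next iterate is (x₁, x₂, x₃)₁ = (0.8333, -1.0833, -0.7083).

(0.8333, -1.0833, -0.7083)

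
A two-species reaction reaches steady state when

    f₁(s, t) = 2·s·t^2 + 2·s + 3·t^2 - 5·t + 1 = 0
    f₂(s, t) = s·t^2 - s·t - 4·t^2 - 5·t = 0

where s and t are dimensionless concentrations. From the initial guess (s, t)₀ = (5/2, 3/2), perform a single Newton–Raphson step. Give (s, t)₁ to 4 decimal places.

(3.3659, 0.3354)

At (5/2, 3/2): F = (16.5000, -14.6250).
Jacobian J = [[2·t^2 + 2, 4·s·t + 6·t - 5], [t^2 - t, 2·s·t - s - 8·t - 5]].
At the point, J = [[6.5000, 19.0000], [0.7500, -12.0000]] (det J = -92.2500).
Solving J·Δ = −F gives Δ = (0.8659, -1.1646).
Then the next iterate is (s, t)₁ = (3.3659, 0.3354).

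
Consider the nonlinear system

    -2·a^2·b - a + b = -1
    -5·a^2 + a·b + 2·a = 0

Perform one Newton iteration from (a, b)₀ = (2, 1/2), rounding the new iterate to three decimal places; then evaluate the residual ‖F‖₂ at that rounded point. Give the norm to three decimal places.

3.787

At (2, 1/2): F = (-4.500, -15.000).
Jacobian J = [[-4·a·b - 1, -2·a^2 + 1], [-10·a + b + 2, a]].
At the point, J = [[-5.000, -7.000], [-17.500, 2.000]] (det J = -132.500).
Solving J·Δ = −F gives Δ = (-0.860, -0.028).
Then the next iterate is (a, b)₁ = (1.140, 0.472).
Re-evaluating at (1.140, 0.472): F = (-0.89482, -3.67992), so ‖F‖₂ = 3.787.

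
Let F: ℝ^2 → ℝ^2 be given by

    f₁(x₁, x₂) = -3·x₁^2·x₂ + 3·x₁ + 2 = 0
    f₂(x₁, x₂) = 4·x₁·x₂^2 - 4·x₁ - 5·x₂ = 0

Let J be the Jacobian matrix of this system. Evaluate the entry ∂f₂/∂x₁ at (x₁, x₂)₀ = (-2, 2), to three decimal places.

∂f₂/∂x₁ = 4·x₂^2 - 4.
At (-2, 2) this is 12.000.

12.000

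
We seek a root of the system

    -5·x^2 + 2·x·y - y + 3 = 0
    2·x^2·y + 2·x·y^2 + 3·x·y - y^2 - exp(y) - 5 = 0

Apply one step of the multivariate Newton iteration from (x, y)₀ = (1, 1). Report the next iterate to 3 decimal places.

At (1, 1): F = (-1.000, -1.71828).
Jacobian J = [[-10·x + 2·y, 2·x - 1], [4·x·y + 2·y^2 + 3·y, 2·x^2 + 4·x·y + 3·x - 2·y - exp(y)]].
At the point, J = [[-8.000, 1.000], [9.000, 4.28172]] (det J = -43.25375).
Solving J·Δ = −F gives Δ = (-0.059, 0.526).
Then the next iterate is (x, y)₁ = (0.941, 1.526).

(0.941, 1.526)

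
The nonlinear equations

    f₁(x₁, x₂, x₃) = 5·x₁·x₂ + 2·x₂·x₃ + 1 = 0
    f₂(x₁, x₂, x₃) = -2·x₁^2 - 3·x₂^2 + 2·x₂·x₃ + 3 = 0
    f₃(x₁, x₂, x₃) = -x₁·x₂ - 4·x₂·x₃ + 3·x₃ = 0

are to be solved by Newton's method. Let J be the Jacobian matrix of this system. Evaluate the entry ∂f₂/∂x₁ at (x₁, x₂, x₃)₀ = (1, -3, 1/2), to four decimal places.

-4.0000

∂f₂/∂x₁ = -4·x₁.
At (1, -3, 1/2) this is -4.0000.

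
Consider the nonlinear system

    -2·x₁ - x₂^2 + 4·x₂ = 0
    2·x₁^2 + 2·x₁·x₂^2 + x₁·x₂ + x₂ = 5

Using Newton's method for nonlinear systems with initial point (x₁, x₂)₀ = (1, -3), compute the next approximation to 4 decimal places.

(1.8235, -0.5353)

At (1, -3): F = (-23.0000, 9.0000).
Jacobian J = [[-2, -2·x₂ + 4], [4·x₁ + 2·x₂^2 + x₂, 4·x₁·x₂ + x₁ + 1]].
At the point, J = [[-2.0000, 10.0000], [19.0000, -10.0000]] (det J = -170.0000).
Solving J·Δ = −F gives Δ = (0.8235, 2.4647).
Then the next iterate is (x₁, x₂)₁ = (1.8235, -0.5353).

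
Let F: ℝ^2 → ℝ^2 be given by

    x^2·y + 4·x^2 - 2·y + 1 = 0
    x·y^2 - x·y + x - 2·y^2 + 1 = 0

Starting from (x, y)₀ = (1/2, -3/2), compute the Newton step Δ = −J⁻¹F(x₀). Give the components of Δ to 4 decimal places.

At (1/2, -3/2): F = (4.6250, -1.1250).
Jacobian J = [[2·x·y + 8·x, x^2 - 2], [y^2 - y + 1, 2·x·y - x - 4·y]].
At the point, J = [[2.5000, -1.7500], [4.7500, 4.0000]] (det J = 18.3125).
Solving J·Δ = −F gives Δ = (-0.9027, 1.3532).

(-0.9027, 1.3532)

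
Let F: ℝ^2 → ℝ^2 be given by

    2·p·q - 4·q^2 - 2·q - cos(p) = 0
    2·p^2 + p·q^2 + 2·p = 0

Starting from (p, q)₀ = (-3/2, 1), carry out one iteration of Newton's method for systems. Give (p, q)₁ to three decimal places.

At (-3/2, 1): F = (-9.07074, 0.000).
Jacobian J = [[2·q + sin(p), 2·p - 8·q - 2], [4·p + q^2 + 2, 2·p·q]].
At the point, J = [[1.00251, -13.000], [-3.000, -3.000]] (det J = -42.00752).
Solving J·Δ = −F gives Δ = (0.648, -0.648).
Then the next iterate is (p, q)₁ = (-0.852, 0.352).

(-0.852, 0.352)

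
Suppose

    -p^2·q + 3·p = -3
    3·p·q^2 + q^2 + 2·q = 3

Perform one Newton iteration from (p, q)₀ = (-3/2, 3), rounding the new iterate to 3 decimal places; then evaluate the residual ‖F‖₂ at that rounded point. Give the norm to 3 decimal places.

8.257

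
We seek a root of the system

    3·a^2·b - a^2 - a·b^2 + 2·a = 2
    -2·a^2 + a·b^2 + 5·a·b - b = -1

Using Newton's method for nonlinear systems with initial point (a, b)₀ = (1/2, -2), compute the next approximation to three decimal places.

(0.358, -0.736)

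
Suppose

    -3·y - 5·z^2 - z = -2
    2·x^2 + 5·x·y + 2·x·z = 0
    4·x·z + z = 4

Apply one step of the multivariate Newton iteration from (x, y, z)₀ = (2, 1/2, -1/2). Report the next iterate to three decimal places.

(0.012, 1.087, 0.003)

At (2, 1/2, -1/2): F = (-0.250, 11.000, -8.500).
Jacobian J = [[0, -3, -10·z - 1], [4·x + 5·y + 2·z, 5·x, 2·x], [4·z, 0, 4·x + 1]].
At the point, J = [[0.000, -3.000, 4.000], [9.500, 10.000, 4.000], [-2.000, 0.000, 9.000]] (det J = 360.500).
Solving J·Δ = −F gives Δ = (-1.988, 0.587, 0.503).
Then the next iterate is (x, y, z)₁ = (0.012, 1.087, 0.003).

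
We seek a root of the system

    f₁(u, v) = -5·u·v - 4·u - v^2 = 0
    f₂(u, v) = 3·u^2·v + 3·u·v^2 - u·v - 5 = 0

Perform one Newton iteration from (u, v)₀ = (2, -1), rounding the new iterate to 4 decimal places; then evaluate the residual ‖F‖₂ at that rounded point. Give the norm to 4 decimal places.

At (2, -1): F = (1.0000, -9.0000).
Jacobian J = [[-5·v - 4, -5·u - 2·v], [6·u·v + 3·v^2 - v, 3·u^2 + 6·u·v - u]].
At the point, J = [[1.0000, -8.0000], [-8.0000, -2.0000]] (det J = -66.0000).
Solving J·Δ = −F gives Δ = (-1.1212, -0.0152).
Then the next iterate is (u, v)₁ = (0.8788, -1.0152).
Re-evaluating at (0.8788, -1.0152): F = (-0.085042, -3.742771), so ‖F‖₂ = 3.7437.

3.7437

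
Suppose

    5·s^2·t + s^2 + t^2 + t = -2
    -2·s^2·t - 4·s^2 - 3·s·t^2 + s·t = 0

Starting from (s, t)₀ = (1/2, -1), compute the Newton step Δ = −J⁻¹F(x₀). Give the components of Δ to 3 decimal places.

(0.345, 1.524)

At (1/2, -1): F = (1.000, -2.500).
Jacobian J = [[10·s·t + 2·s, 5·s^2 + 2·t + 1], [-4·s·t - 8·s - 3·t^2 + t, -2·s^2 - 6·s·t + s]].
At the point, J = [[-4.000, 0.250], [-6.000, 3.000]] (det J = -10.500).
Solving J·Δ = −F gives Δ = (0.345, 1.524).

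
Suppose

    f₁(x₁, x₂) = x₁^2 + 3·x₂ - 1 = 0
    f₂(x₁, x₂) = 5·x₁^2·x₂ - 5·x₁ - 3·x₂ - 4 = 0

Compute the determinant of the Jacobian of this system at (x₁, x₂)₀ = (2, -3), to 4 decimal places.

J = [[2·x₁, 3], [10·x₁·x₂ - 5, 5·x₁^2 - 3]].
At the point, J = [[4.0000, 3.0000], [-65.0000, 17.0000]].
det J = 263.0000.

263.0000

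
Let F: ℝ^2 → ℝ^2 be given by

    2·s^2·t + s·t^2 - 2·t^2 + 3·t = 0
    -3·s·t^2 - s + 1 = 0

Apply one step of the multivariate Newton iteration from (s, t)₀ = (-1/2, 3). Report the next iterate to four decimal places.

(-0.2814, 2.0136)

At (-1/2, 3): F = (-12.0000, 15.0000).
Jacobian J = [[4·s·t + t^2, 2·s^2 + 2·s·t - 4·t + 3], [-3·t^2 - 1, -6·s·t]].
At the point, J = [[3.0000, -11.5000], [-28.0000, 9.0000]] (det J = -295.0000).
Solving J·Δ = −F gives Δ = (0.2186, -0.9864).
Then the next iterate is (s, t)₁ = (-0.2814, 2.0136).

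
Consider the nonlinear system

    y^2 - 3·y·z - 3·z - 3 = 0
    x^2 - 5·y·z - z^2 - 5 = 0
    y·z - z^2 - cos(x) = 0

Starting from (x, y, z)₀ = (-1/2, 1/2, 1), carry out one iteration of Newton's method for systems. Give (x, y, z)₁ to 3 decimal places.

(-0.033, 0.011, -0.394)

At (-1/2, 1/2, 1): F = (-7.250, -8.250, -1.37758).
Jacobian J = [[0, 2·y - 3·z, -3·y - 3], [2·x, -5·z, -5·y - 2·z], [sin(x), z, y - 2·z]].
At the point, J = [[0.000, -2.000, -4.500], [-1.000, -5.000, -4.500], [-0.47943, 1.000, -1.500]] (det J = 13.97224).
Solving J·Δ = −F gives Δ = (0.467, -0.489, -1.394).
Then the next iterate is (x, y, z)₁ = (-0.033, 0.011, -0.394).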